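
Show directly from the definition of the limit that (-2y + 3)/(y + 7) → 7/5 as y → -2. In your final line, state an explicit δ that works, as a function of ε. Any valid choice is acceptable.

Let ε > 0. We want δ > 0 with 0 < |y + 2| < δ ⇒ |(-2y + 3)/(y + 7) − (7/5)| < ε.
Combining over a common denominator, (-2y + 3)/(y + 7) − (7/5) = [(-2y + 3)·5 − 7·(y + 7)] / [5·(y + 7)] = -17(y + 2) / (5(y + 7)).
So |(-2y + 3)/(y + 7) − (7/5)| = 17|y + 2| / (5·|y + 7|).
Require δ ≤ 5/2, so |y + 7| ≥ |5| − |y + 2| > 5 − 5/2 = 5/2.
Hence |(-2y + 3)/(y + 7) − (7/5)| < 17|y + 2|/(5·(5/2)) = (34/25)|y + 2|, which is < ε once |y + 2| < (25/34)ε.
Take δ = min(5/2, (25/34)ε). Then 0 < |y + 2| < δ forces both bounds, so |(-2y + 3)/(y + 7) − (7/5)| < ε.

δ = min(5/2, (25/34)ε)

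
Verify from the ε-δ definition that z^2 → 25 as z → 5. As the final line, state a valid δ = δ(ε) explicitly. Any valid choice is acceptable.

Let ε > 0 be given. We seek δ > 0 with 0 < |z − 5| < δ ⇒ |z^2 − 25| < ε.
Factor: z^2 − 25 = (z − 5)(z + 5), so |z^2 − 25| = |z − 5|·|z + 5|.
Impose δ ≤ 1 so that |z| < 6; then |z + 5| ≤ 11.
Hence |z^2 − 25| ≤ 11|z − 5|, which is < ε once |z − 5| < ε/11.
Take δ = min(1, ε/11). If 0 < |z − 5| < δ then both bounds hold and |z^2 − 25| ≤ 11|z − 5| < 11·(ε/11) = ε.

δ = min(1, ε/11)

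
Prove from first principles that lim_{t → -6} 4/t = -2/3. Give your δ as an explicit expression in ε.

Suppose ε > 0. We seek δ > 0 such that 0 < |t + 6| < δ implies |4/t + 2/3| < ε.
|4/t + 2/3| = 4·|-6 − t|/(6·|t|) = 4|t + 6|/(6|t|).
Require δ ≤ 3 so that |t| > 6 − 3 = 3, hence 6|t| > 18.
Then |4/t + 2/3| < 4|t + 6|/18, which is < ε when |t + 6| < (9/2)ε.
Take δ = min(3, (9/2)ε). Then 0 < |t + 6| < δ gives both |t + 6| < 3 and |t + 6| < (9/2)ε, so |4/t + 2/3| < ε.

δ = min(3, (9/2)ε)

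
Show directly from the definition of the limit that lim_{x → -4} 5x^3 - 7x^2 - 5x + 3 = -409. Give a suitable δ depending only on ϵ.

δ = min(2, ϵ/445)

Suppose ϵ > 0. We want δ > 0 such that 0 < |x + 4| < δ implies |(5x^3 - 7x^2 - 5x + 3) + 409| < ϵ.
(5x^3 - 7x^2 - 5x + 3) + 409 = 5x^3 - 7x^2 - 5x + 412 = (x + 4)(5x^2 - 27x + 103).
So |(5x^3 - 7x^2 - 5x + 3) + 409| = |x + 4|·|5x^2 - 27x + 103|.
Require δ ≤ 2. Then |x + 4| < 2 gives |x| < 6, and by the triangle inequality |5x^2 - 27x + 103| ≤ 5·6^2 + 27·6 + 103 = 445.
Hence |(5x^3 - 7x^2 - 5x + 3) + 409| ≤ 445|x + 4| < ϵ provided |x + 4| < ϵ/445.
Take δ = min(2, ϵ/445). Then 0 < |x + 4| < δ gives both |x + 4| < 2 and |x + 4| < ϵ/445, so |(5x^3 - 7x^2 - 5x + 3) + 409| < ϵ.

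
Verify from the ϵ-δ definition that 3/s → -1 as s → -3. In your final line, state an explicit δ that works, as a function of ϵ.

Suppose ϵ > 0. We seek δ > 0 such that 0 < |s + 3| < δ implies |3/s + 1| < ϵ.
|3/s + 1| = 3·|-3 − s|/(3·|s|) = 3|s + 3|/(3|s|).
Restrict δ ≤ 3/2. Then |s + 3| < 3/2 gives |s| > 3/2, so 3|s| > 9/2.
Then |3/s + 1| < 3|s + 3|/(9/2), which is < ϵ when |s + 3| < (3/2)ϵ.
Take δ = min(3/2, (3/2)ϵ). Then 0 < |s + 3| < δ gives both |s + 3| < 3/2 and |s + 3| < (3/2)ϵ, so |3/s + 1| < ϵ.

δ = min(3/2, (3/2)ϵ)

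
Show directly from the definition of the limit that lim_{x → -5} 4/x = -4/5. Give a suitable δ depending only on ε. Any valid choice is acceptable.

δ = min(5/2, (25/8)ε)

Fix ε > 0. We seek δ > 0 such that 0 < |x + 5| < δ implies |4/x + 4/5| < ε.
|4/x + 4/5| = 4·|-5 − x|/(5·|x|) = 4|x + 5|/(5|x|).
Restrict δ ≤ 5/2. Then |x + 5| < 5/2 gives |x| > 5/2, so 5|x| > 25/2.
Then |4/x + 4/5| < 4|x + 5|/(25/2), which is < ε when |x + 5| < (25/8)ε.
Take δ = min(5/2, (25/8)ε). Then 0 < |x + 5| < δ gives both |x + 5| < 5/2 and |x + 5| < (25/8)ε, so |4/x + 4/5| < ε.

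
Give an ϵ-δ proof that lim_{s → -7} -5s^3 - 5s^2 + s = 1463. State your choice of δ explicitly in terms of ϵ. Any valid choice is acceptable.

Fix ϵ > 0. We want δ > 0 such that 0 < |s + 7| < δ implies |(-5s^3 - 5s^2 + s) − 1463| < ϵ.
(-5s^3 - 5s^2 + s) − 1463 = -5s^3 - 5s^2 + s - 1463 = (s + 7)(-5s^2 + 30s - 209).
So |(-5s^3 - 5s^2 + s) − 1463| = |s + 7|·|-5s^2 + 30s - 209|.
Require δ ≤ 1. Then |s + 7| < 1 gives |s| < 8, and by the triangle inequality |-5s^2 + 30s - 209| ≤ 5·8^2 + 30·8 + 209 = 769.
Hence |(-5s^3 - 5s^2 + s) − 1463| ≤ 769|s + 7| < ϵ provided |s + 7| < ϵ/769.
Choosing δ = min(1, ϵ/769) ensures both conditions, hence |(-5s^3 - 5s^2 + s) − 1463| < ϵ.

δ = min(1, ϵ/769)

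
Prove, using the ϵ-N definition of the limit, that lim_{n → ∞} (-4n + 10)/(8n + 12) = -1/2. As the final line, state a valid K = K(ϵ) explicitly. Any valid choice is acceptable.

K = 2/ϵ

Let ϵ > 0. For n ≥ 1, |(-4n + 10)/(8n + 12) + 1/2| = |128|/(8(8n + 12)) = 128/(8(8n + 12)).
Since 8n + 12 ≥ 8n for n ≥ 1, this is ≤ 128/(8·8n) = 2/n.
So |(-4n + 10)/(8n + 12) + 1/2| < ϵ whenever n > 2/ϵ.
Take K = 2/ϵ. If n > K then |(-4n + 10)/(8n + 12) + 1/2| ≤ 2/n < ϵ.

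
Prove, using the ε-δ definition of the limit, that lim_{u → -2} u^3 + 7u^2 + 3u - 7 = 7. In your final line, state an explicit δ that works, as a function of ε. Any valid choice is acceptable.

Let ε > 0 be given. We want δ > 0 such that 0 < |u + 2| < δ implies |(u^3 + 7u^2 + 3u - 7) − 7| < ε.
(u^3 + 7u^2 + 3u - 7) − 7 = u^3 + 7u^2 + 3u - 14 = (u + 2)(u^2 + 5u - 7).
So |(u^3 + 7u^2 + 3u - 7) − 7| = |u + 2|·|u^2 + 5u - 7|.
Require δ ≤ 1. Then |u + 2| < 1 gives |u| < 3, and by the triangle inequality |u^2 + 5u - 7| ≤ 3^2 + 5·3 + 7 = 31.
Hence |(u^3 + 7u^2 + 3u - 7) − 7| ≤ 31|u + 2| < ε provided |u + 2| < ε/31.
Take δ = min(1, ε/31). Then 0 < |u + 2| < δ gives both |u + 2| < 1 and |u + 2| < ε/31, so |(u^3 + 7u^2 + 3u - 7) − 7| < ε.

δ = min(1, ε/31)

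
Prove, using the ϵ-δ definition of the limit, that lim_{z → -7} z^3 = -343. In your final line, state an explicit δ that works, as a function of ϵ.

Fix ϵ > 0. We seek δ > 0 with 0 < |z + 7| < δ ⇒ |z^3 + 343| < ϵ.
Factor: z^3 + 343 = (z + 7)(z^2 - 7z + 49), so |z^3 + 343| = |z + 7|·|z^2 - 7z + 49|.
Impose δ ≤ 1 so that |z| < 8; then |z^2 - 7z + 49| ≤ 169.
Hence |z^3 + 343| ≤ 169|z + 7|, which is < ϵ once |z + 7| < ϵ/169.
Take δ = min(1, ϵ/169). If 0 < |z + 7| < δ then both bounds hold and |z^3 + 343| ≤ 169|z + 7| < 169·(ϵ/169) = ϵ.

δ = min(1, ϵ/169)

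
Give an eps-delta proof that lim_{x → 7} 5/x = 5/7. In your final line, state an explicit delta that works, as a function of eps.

Fix eps > 0. We seek delta > 0 such that 0 < |x − 7| < delta implies |5/x − (5/7)| < eps.
|5/x − (5/7)| = 5·|7 − x|/(7·|x|) = 5|x − 7|/(7|x|).
Require delta ≤ 7/2 so that |x| > 7 − 7/2 = 7/2, hence 7|x| > 49/2.
Then |5/x − (5/7)| < 5|x − 7|/(49/2), which is < eps when |x − 7| < (49/10)eps.
Take delta = min(7/2, (49/10)eps). Then 0 < |x − 7| < delta gives both |x − 7| < 7/2 and |x − 7| < (49/10)eps, so |5/x − (5/7)| < eps.

delta = min(7/2, (49/10)eps)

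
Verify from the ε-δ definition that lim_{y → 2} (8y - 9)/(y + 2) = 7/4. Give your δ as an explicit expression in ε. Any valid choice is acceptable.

δ = min(2, (8/25)ε)

Let ε > 0 be given. We want δ > 0 with 0 < |y − 2| < δ ⇒ |(8y - 9)/(y + 2) − (7/4)| < ε.
Combining over a common denominator, (8y - 9)/(y + 2) − (7/4) = [(8y - 9)·4 − 7·(y + 2)] / [4·(y + 2)] = 25(y − 2) / (4(y + 2)).
So |(8y - 9)/(y + 2) − (7/4)| = 25|y − 2| / (4·|y + 2|).
Require δ ≤ 2, so |y + 2| ≥ |4| − |y − 2| > 4 − 2 = 2.
Hence |(8y - 9)/(y + 2) − (7/4)| < 25|y − 2|/(4·2) = (25/8)|y − 2|, which is < ε once |y − 2| < (8/25)ε.
Take δ = min(2, (8/25)ε). Then 0 < |y − 2| < δ forces both bounds, so |(8y - 9)/(y + 2) − (7/4)| < ε.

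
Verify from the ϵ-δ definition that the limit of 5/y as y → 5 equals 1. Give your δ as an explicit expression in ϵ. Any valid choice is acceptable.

δ = min(5/2, (5/2)ϵ)

Fix ϵ > 0. We seek δ > 0 such that 0 < |y − 5| < δ implies |5/y − 1| < ϵ.
|5/y − 1| = 5·|5 − y|/(5·|y|) = 5|y − 5|/(5|y|).
Require δ ≤ 5/2 so that |y| > 5 − 5/2 = 5/2, hence 5|y| > 25/2.
Then |5/y − 1| < 5|y − 5|/(25/2), which is < ϵ when |y − 5| < (5/2)ϵ.
Take δ = min(5/2, (5/2)ϵ). Then 0 < |y − 5| < δ gives both |y − 5| < 5/2 and |y − 5| < (5/2)ϵ, so |5/y − 1| < ϵ.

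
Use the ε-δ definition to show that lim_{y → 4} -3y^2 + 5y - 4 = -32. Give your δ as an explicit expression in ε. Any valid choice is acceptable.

δ = min(1, ε/22)

Let ε > 0. We want δ > 0 such that 0 < |y − 4| < δ implies |(-3y^2 + 5y - 4) + 32| < ε.
(-3y^2 + 5y - 4) + 32 = -3y^2 + 5y + 28 = (y − 4)(-3y - 7).
So |(-3y^2 + 5y - 4) + 32| = |y − 4|·|-3y - 7|.
Require δ ≤ 1. Then |y − 4| < 1 gives |y| < 5, and by the triangle inequality |-3y - 7| ≤ 3·5 + 7 = 22.
Hence |(-3y^2 + 5y - 4) + 32| ≤ 22|y − 4| < ε provided |y − 4| < ε/22.
Choosing δ = min(1, ε/22) ensures both conditions, hence |(-3y^2 + 5y - 4) + 32| < ε.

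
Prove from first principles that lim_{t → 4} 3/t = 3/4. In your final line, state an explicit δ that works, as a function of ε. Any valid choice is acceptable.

Suppose ε > 0. We seek δ > 0 such that 0 < |t − 4| < δ implies |3/t − (3/4)| < ε.
|3/t − (3/4)| = 3·|4 − t|/(4·|t|) = 3|t − 4|/(4|t|).
Restrict δ ≤ 2. Then |t − 4| < 2 gives |t| > 2, so 4|t| > 8.
Then |3/t − (3/4)| < 3|t − 4|/8, which is < ε when |t − 4| < (8/3)ε.
Take δ = min(2, (8/3)ε). Then 0 < |t − 4| < δ gives both |t − 4| < 2 and |t − 4| < (8/3)ε, so |3/t − (3/4)| < ε.

δ = min(2, (8/3)ε)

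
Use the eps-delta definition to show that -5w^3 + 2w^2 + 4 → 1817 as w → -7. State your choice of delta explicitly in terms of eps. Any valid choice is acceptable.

delta = min(1, eps/875)

Let eps > 0. We want delta > 0 such that 0 < |w + 7| < delta implies |(-5w^3 + 2w^2 + 4) − 1817| < eps.
(-5w^3 + 2w^2 + 4) − 1817 = -5w^3 + 2w^2 - 1813 = (w + 7)(-5w^2 + 37w - 259).
So |(-5w^3 + 2w^2 + 4) − 1817| = |w + 7|·|-5w^2 + 37w - 259|.
Assume first that |w + 7| < 1, so |w| < 8. Then |-5w^2 + 37w - 259| ≤ 5·8^2 + 37·8 + 259 = 875.
Hence |(-5w^3 + 2w^2 + 4) − 1817| ≤ 875|w + 7| < eps provided |w + 7| < eps/875.
Choosing delta = min(1, eps/875) ensures both conditions, hence |(-5w^3 + 2w^2 + 4) − 1817| < eps.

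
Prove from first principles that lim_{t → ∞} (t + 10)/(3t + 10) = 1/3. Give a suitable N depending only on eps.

Suppose eps > 0. We seek N > 0 such that t > N implies |(t + 10)/(3t + 10) − (1/3)| < eps.
(t + 10)/(3t + 10) − (1/3) = (3(t + 10) − (3t + 10)) / (3(3t + 10)) = 20/(3(3t + 10)).
For t > 0 we have 3t + 10 > 3t, so |(t + 10)/(3t + 10) − (1/3)| = 20/(3(3t + 10)) < 20/(3·3t) = (20/9)/t.
Thus |(t + 10)/(3t + 10) − (1/3)| < eps whenever t > (20/9)/eps.
Take N = (20/9)/eps. If t > N then |(t + 10)/(3t + 10) − (1/3)| < (20/9)/t < eps.

N = (20/9)/eps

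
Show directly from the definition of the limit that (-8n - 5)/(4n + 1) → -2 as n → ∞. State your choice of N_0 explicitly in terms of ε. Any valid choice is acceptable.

N_0 = (3/4)/ε

Suppose ε > 0. For n ≥ 1, |(-8n - 5)/(4n + 1) + 2| = |-12|/(4(4n + 1)) = 12/(4(4n + 1)).
Since 4n + 1 ≥ 4n for n ≥ 1, this is ≤ 12/(4·4n) = (3/4)/n.
So |(-8n - 5)/(4n + 1) + 2| < ε whenever n > (3/4)/ε.
Take N_0 = (3/4)/ε. If n > N_0 then |(-8n - 5)/(4n + 1) + 2| ≤ (3/4)/n < ε.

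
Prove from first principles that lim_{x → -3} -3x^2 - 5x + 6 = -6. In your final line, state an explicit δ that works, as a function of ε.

δ = min(1, ε/16)

Suppose ε > 0. We want δ > 0 such that 0 < |x + 3| < δ implies |(-3x^2 - 5x + 6) + 6| < ε.
(-3x^2 - 5x + 6) + 6 = -3x^2 - 5x + 12 = (x + 3)(-3x + 4).
So |(-3x^2 - 5x + 6) + 6| = |x + 3|·|-3x + 4|.
Require δ ≤ 1. Then |x + 3| < 1 gives |x| < 4, and by the triangle inequality |-3x + 4| ≤ 3·4 + 4 = 16.
Hence |(-3x^2 - 5x + 6) + 6| ≤ 16|x + 3| < ε provided |x + 3| < ε/16.
Take δ = min(1, ε/16). Then 0 < |x + 3| < δ gives both |x + 3| < 1 and |x + 3| < ε/16, so |(-3x^2 - 5x + 6) + 6| < ε.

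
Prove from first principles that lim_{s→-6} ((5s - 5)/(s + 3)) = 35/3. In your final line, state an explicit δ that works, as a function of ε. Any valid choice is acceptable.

Fix ε > 0. We want δ > 0 with 0 < |s + 6| < δ ⇒ |(5s - 5)/(s + 3) − (35/3)| < ε.
Combining over a common denominator, (5s - 5)/(s + 3) − (35/3) = [(5s - 5)·(-3) − (-35)·(s + 3)] / [(-3)·(s + 3)] = 20(s + 6) / ((-3)(s + 3)).
So |(5s - 5)/(s + 3) − (35/3)| = 20|s + 6| / (3·|s + 3|).
Require δ ≤ 3/2, so |s + 3| ≥ |-3| − |s + 6| > 3 − 3/2 = 3/2.
Hence |(5s - 5)/(s + 3) − (35/3)| < 20|s + 6|/(3·(3/2)) = (40/9)|s + 6|, which is < ε once |s + 6| < (9/40)ε.
Take δ = min(3/2, (9/40)ε). Then 0 < |s + 6| < δ forces both bounds, so |(5s - 5)/(s + 3) − (35/3)| < ε.

δ = min(3/2, (9/40)ε)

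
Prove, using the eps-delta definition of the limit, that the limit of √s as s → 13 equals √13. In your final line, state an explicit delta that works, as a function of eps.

delta = min(13, √13·eps)

Suppose eps > 0. We want delta > 0 such that 0 < |s − 13| < delta implies |√s − √13| < eps.
Multiplying by the conjugate, |√s − √13| = |s − 13|/(√s + √13).
Restrict delta ≤ 13 so that |s − 13| < 13 forces s > 0, and then √s + √13 > √13.
Hence |√s − √13| < |s − 13|/√13, which is < eps once |s − 13| < √13·eps.
Take delta = min(13, √13·eps). If 0 < |s − 13| < delta then s > 0 and |√s − √13| < |s − 13|/√13 < eps.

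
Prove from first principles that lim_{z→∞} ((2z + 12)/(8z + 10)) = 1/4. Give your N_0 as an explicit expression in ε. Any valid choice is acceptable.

N_0 = (19/16)/ε

Let ε > 0. We seek N_0 > 0 such that z > N_0 implies |(2z + 12)/(8z + 10) − (1/4)| < ε.
(2z + 12)/(8z + 10) − (1/4) = (8(2z + 12) − 2(8z + 10)) / (8(8z + 10)) = 76/(8(8z + 10)).
For z > 0 we have 8z + 10 > 8z, so |(2z + 12)/(8z + 10) − (1/4)| = 76/(8(8z + 10)) < 76/(8·8z) = (19/16)/z.
Thus |(2z + 12)/(8z + 10) − (1/4)| < ε whenever z > (19/16)/ε.
Take N_0 = (19/16)/ε. If z > N_0 then |(2z + 12)/(8z + 10) − (1/4)| < (19/16)/z < ε.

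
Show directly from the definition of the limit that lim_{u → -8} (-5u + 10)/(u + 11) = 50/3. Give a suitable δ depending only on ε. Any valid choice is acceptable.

Let ε > 0 be given. We want δ > 0 with 0 < |u + 8| < δ ⇒ |(-5u + 10)/(u + 11) − (50/3)| < ε.
Combining over a common denominator, (-5u + 10)/(u + 11) − (50/3) = [(-5u + 10)·3 − 50·(u + 11)] / [3·(u + 11)] = -65(u + 8) / (3(u + 11)).
So |(-5u + 10)/(u + 11) − (50/3)| = 65|u + 8| / (3·|u + 11|).
Restrict δ ≤ 3/2. Then |u + 8| < 3/2 gives |u + 11| = |(u + 8) + 3| ≥ 3 − 3/2 = 3/2.
Hence |(-5u + 10)/(u + 11) − (50/3)| < 65|u + 8|/(3·(3/2)) = (130/9)|u + 8|, which is < ε once |u + 8| < (9/130)ε.
Take δ = min(3/2, (9/130)ε). Then 0 < |u + 8| < δ forces both bounds, so |(-5u + 10)/(u + 11) − (50/3)| < ε.

δ = min(3/2, (9/130)ε)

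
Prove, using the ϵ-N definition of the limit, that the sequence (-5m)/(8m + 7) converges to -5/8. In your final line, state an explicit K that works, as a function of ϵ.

Let ϵ > 0 be given. For m ≥ 1, |(-5m)/(8m + 7) + 5/8| = |35|/(8(8m + 7)) = 35/(8(8m + 7)).
Since 8m + 7 ≥ 8m for m ≥ 1, this is ≤ 35/(8·8m) = (35/64)/m.
So |(-5m)/(8m + 7) + 5/8| < ϵ whenever m > (35/64)/ϵ.
Take K = (35/64)/ϵ. If m > K then |(-5m)/(8m + 7) + 5/8| ≤ (35/64)/m < ϵ.

K = (35/64)/ϵ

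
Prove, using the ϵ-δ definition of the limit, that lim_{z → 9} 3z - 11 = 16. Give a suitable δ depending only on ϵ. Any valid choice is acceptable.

Let ϵ > 0 be given. We need δ > 0 so that 0 < |z − 9| < δ implies |(3z - 11) − 16| < ϵ.
|(3z - 11) − 16| = |3z - 27| = 3|z − 9|.
So 3|z − 9| < ϵ exactly when |z − 9| < ϵ/3.
Choosing δ = ϵ/3 gives |(3z - 11) − 16| = 3|z − 9| < ϵ whenever |z − 9| < δ.

δ = ϵ/3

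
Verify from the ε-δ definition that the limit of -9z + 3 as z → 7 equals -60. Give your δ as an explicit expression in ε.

Fix ε > 0. We need δ > 0 so that 0 < |z − 7| < δ implies |(-9z + 3) + 60| < ε.
|(-9z + 3) + 60| = |-9z + 63| = 9|z − 7|.
So 9|z − 7| < ε exactly when |z − 7| < ε/9.
Choosing δ = ε/9 gives |(-9z + 3) + 60| = 9|z − 7| < ε whenever |z − 7| < δ.

δ = ε/9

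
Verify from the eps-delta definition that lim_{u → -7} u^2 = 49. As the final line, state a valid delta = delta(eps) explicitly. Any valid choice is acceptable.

delta = min(1, eps/15)

Fix eps > 0. We seek delta > 0 with 0 < |u + 7| < delta ⇒ |u^2 − 49| < eps.
Factor: u^2 − 49 = (u + 7)(u - 7), so |u^2 − 49| = |u + 7|·|u - 7|.
Impose delta ≤ 1 so that |u| < 8; then |u - 7| ≤ 15.
Hence |u^2 − 49| ≤ 15|u + 7|, which is < eps once |u + 7| < eps/15.
Take delta = min(1, eps/15). If 0 < |u + 7| < delta then both bounds hold and |u^2 − 49| ≤ 15|u + 7| < 15·(eps/15) = eps.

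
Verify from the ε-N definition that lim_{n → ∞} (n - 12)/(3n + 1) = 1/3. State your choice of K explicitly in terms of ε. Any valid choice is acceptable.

K = (37/9)/ε

Let ε > 0. For n ≥ 1, |(n - 12)/(3n + 1) − (1/3)| = |-37|/(3(3n + 1)) = 37/(3(3n + 1)).
Since 3n + 1 ≥ 3n for n ≥ 1, this is ≤ 37/(3·3n) = (37/9)/n.
So |(n - 12)/(3n + 1) − (1/3)| < ε whenever n > (37/9)/ε.
Take K = (37/9)/ε. If n > K then |(n - 12)/(3n + 1) − (1/3)| ≤ (37/9)/n < ε.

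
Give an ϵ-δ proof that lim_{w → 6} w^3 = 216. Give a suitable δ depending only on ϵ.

δ = min(2, ϵ/148)

Let ϵ > 0. We seek δ > 0 with 0 < |w − 6| < δ ⇒ |w^3 − 216| < ϵ.
Factor: w^3 − 216 = (w − 6)(w^2 + 6w + 36), so |w^3 − 216| = |w − 6|·|w^2 + 6w + 36|.
Impose δ ≤ 2 so that |w| < 8; then |w^2 + 6w + 36| ≤ 148.
Hence |w^3 − 216| ≤ 148|w − 6|, which is < ϵ once |w − 6| < ϵ/148.
Take δ = min(2, ϵ/148). If 0 < |w − 6| < δ then both bounds hold and |w^3 − 216| ≤ 148|w − 6| < 148·(ϵ/148) = ϵ.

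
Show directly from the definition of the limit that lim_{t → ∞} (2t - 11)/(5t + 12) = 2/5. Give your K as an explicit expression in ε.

K = (79/25)/ε

Fix ε > 0. We seek K > 0 such that t > K implies |(2t - 11)/(5t + 12) − (2/5)| < ε.
(2t - 11)/(5t + 12) − (2/5) = (5(2t - 11) − 2(5t + 12)) / (5(5t + 12)) = -79/(5(5t + 12)).
For t > 0 we have 5t + 12 > 5t, so |(2t - 11)/(5t + 12) − (2/5)| = 79/(5(5t + 12)) < 79/(5·5t) = (79/25)/t.
Thus |(2t - 11)/(5t + 12) − (2/5)| < ε whenever t > (79/25)/ε.
Take K = (79/25)/ε. If t > K then |(2t - 11)/(5t + 12) − (2/5)| < (79/25)/t < ε.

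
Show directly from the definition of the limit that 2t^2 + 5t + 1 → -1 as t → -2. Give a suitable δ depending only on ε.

Suppose ε > 0. We want δ > 0 such that 0 < |t + 2| < δ implies |(2t^2 + 5t + 1) + 1| < ε.
(2t^2 + 5t + 1) + 1 = 2t^2 + 5t + 2 = (t + 2)(2t + 1).
So |(2t^2 + 5t + 1) + 1| = |t + 2|·|2t + 1|.
Require δ ≤ 1. Then |t + 2| < 1 gives |t| < 3, and by the triangle inequality |2t + 1| ≤ 2·3 + 1 = 7.
Hence |(2t^2 + 5t + 1) + 1| ≤ 7|t + 2| < ε provided |t + 2| < ε/7.
Take δ = min(1, ε/7). Then 0 < |t + 2| < δ gives both |t + 2| < 1 and |t + 2| < ε/7, so |(2t^2 + 5t + 1) + 1| < ε.

δ = min(1, ε/7)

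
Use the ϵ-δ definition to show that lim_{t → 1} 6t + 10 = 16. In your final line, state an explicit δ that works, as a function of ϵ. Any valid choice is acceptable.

Let ϵ > 0. We need δ > 0 so that 0 < |t − 1| < δ implies |(6t + 10) − 16| < ϵ.
|(6t + 10) − 16| = |6t - 6| = 6|t − 1|.
Thus it suffices that |t − 1| < ϵ/6.
Choosing δ = ϵ/6 gives |(6t + 10) − 16| = 6|t − 1| < ϵ whenever |t − 1| < δ.

δ = ϵ/6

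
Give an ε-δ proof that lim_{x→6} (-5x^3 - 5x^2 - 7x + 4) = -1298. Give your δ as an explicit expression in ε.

Let ε > 0 be given. We want δ > 0 such that 0 < |x − 6| < δ implies |(-5x^3 - 5x^2 - 7x + 4) + 1298| < ε.
(-5x^3 - 5x^2 - 7x + 4) + 1298 = -5x^3 - 5x^2 - 7x + 1302 = (x − 6)(-5x^2 - 35x - 217).
So |(-5x^3 - 5x^2 - 7x + 4) + 1298| = |x − 6|·|-5x^2 - 35x - 217|.
Assume first that |x − 6| < 1, so |x| < 7. Then |-5x^2 - 35x - 217| ≤ 5·7^2 + 35·7 + 217 = 707.
Hence |(-5x^3 - 5x^2 - 7x + 4) + 1298| ≤ 707|x − 6| < ε provided |x − 6| < ε/707.
Choosing δ = min(1, ε/707) ensures both conditions, hence |(-5x^3 - 5x^2 - 7x + 4) + 1298| < ε.

δ = min(1, ε/707)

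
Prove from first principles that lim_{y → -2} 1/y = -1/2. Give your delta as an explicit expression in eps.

Let eps > 0. We seek delta > 0 such that 0 < |y + 2| < delta implies |1/y + 1/2| < eps.
|1/y + 1/2| = |-2 − y|/(2·|y|) = |y + 2|/(2|y|).
Require delta ≤ 1 so that |y| > 2 − 1 = 1, hence 2|y| > 2.
Then |1/y + 1/2| < |y + 2|/2, which is < eps when |y + 2| < 2eps.
Take delta = min(1, 2eps). Then 0 < |y + 2| < delta gives both |y + 2| < 1 and |y + 2| < 2eps, so |1/y + 1/2| < eps.

delta = min(1, 2eps)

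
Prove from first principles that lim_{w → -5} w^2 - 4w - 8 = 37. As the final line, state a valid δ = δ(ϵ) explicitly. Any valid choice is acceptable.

δ = min(1, ϵ/15)

Let ϵ > 0. We want δ > 0 such that 0 < |w + 5| < δ implies |(w^2 - 4w - 8) − 37| < ϵ.
(w^2 - 4w - 8) − 37 = w^2 - 4w - 45 = (w + 5)(w - 9).
So |(w^2 - 4w - 8) − 37| = |w + 5|·|w - 9|.
Assume first that |w + 5| < 1, so |w| < 6. Then |w - 9| ≤ 6 + 9 = 15.
Hence |(w^2 - 4w - 8) − 37| ≤ 15|w + 5| < ϵ provided |w + 5| < ϵ/15.
Take δ = min(1, ϵ/15). Then 0 < |w + 5| < δ gives both |w + 5| < 1 and |w + 5| < ϵ/15, so |(w^2 - 4w - 8) − 37| < ϵ.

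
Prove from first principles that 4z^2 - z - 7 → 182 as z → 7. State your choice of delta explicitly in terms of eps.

delta = min(1, eps/59)

Suppose eps > 0. We want delta > 0 such that 0 < |z − 7| < delta implies |(4z^2 - z - 7) − 182| < eps.
(4z^2 - z - 7) − 182 = 4z^2 - z - 189 = (z − 7)(4z + 27).
So |(4z^2 - z - 7) − 182| = |z − 7|·|4z + 27|.
Assume first that |z − 7| < 1, so |z| < 8. Then |4z + 27| ≤ 4·8 + 27 = 59.
Hence |(4z^2 - z - 7) − 182| ≤ 59|z − 7| < eps provided |z − 7| < eps/59.
Choosing delta = min(1, eps/59) ensures both conditions, hence |(4z^2 - z - 7) − 182| < eps.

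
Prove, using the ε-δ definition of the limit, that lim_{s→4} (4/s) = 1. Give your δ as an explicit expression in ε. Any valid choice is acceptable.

δ = min(2, 2ε)

Let ε > 0. We seek δ > 0 such that 0 < |s − 4| < δ implies |4/s − 1| < ε.
|4/s − 1| = 4·|4 − s|/(4·|s|) = 4|s − 4|/(4|s|).
Restrict δ ≤ 2. Then |s − 4| < 2 gives |s| > 2, so 4|s| > 8.
Then |4/s − 1| < 4|s − 4|/8, which is < ε when |s − 4| < 2ε.
Take δ = min(2, 2ε). Then 0 < |s − 4| < δ gives both |s − 4| < 2 and |s − 4| < 2ε, so |4/s − 1| < ε.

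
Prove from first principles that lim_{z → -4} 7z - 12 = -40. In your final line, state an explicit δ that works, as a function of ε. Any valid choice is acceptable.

δ = ε/7

Let ε > 0. We need δ > 0 so that 0 < |z + 4| < δ implies |(7z - 12) + 40| < ε.
|(7z - 12) + 40| = |7z + 28| = 7|z + 4|.
So 7|z + 4| < ε exactly when |z + 4| < ε/7.
Choosing δ = ε/7 gives |(7z - 12) + 40| = 7|z + 4| < ε whenever |z + 4| < δ.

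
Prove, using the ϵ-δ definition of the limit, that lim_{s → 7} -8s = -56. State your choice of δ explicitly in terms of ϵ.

δ = ϵ/8

Let ϵ > 0. We need δ > 0 so that 0 < |s − 7| < δ implies |(-8s) + 56| < ϵ.
Since (-8s) + 56 = -8(s − 7), we have |(-8s) + 56| = 8|s − 7|.
So 8|s − 7| < ϵ exactly when |s − 7| < ϵ/8.
Take δ = ϵ/8. If 0 < |s − 7| < δ then |(-8s) + 56| = 8|s − 7| < 8·(ϵ/8) = ϵ.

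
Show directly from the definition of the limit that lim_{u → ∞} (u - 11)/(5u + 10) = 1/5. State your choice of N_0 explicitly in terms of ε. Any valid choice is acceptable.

N_0 = (13/5)/ε

Let ε > 0. We seek N_0 > 0 such that u > N_0 implies |(u - 11)/(5u + 10) − (1/5)| < ε.
(u - 11)/(5u + 10) − (1/5) = (5(u - 11) − (5u + 10)) / (5(5u + 10)) = -65/(5(5u + 10)).
For u > 0 we have 5u + 10 > 5u, so |(u - 11)/(5u + 10) − (1/5)| = 65/(5(5u + 10)) < 65/(5·5u) = (13/5)/u.
Thus |(u - 11)/(5u + 10) − (1/5)| < ε whenever u > (13/5)/ε.
Take N_0 = (13/5)/ε. If u > N_0 then |(u - 11)/(5u + 10) − (1/5)| < (13/5)/u < ε.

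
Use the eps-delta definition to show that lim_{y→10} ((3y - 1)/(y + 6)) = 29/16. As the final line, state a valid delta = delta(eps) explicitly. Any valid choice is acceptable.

Fix eps > 0. We want delta > 0 with 0 < |y − 10| < delta ⇒ |(3y - 1)/(y + 6) − (29/16)| < eps.
Combining over a common denominator, (3y - 1)/(y + 6) − (29/16) = [(3y - 1)·16 − 29·(y + 6)] / [16·(y + 6)] = 19(y − 10) / (16(y + 6)).
So |(3y - 1)/(y + 6) − (29/16)| = 19|y − 10| / (16·|y + 6|).
Restrict delta ≤ 8. Then |y − 10| < 8 gives |y + 6| = |(y − 10) + 16| ≥ 16 − 8 = 8.
Hence |(3y - 1)/(y + 6) − (29/16)| < 19|y − 10|/(16·8) = (19/128)|y − 10|, which is < eps once |y − 10| < (128/19)eps.
Take delta = min(8, (128/19)eps). Then 0 < |y − 10| < delta forces both bounds, so |(3y - 1)/(y + 6) − (29/16)| < eps.

delta = min(8, (128/19)eps)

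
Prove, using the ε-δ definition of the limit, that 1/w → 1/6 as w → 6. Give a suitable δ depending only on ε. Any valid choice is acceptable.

Let ε > 0. We seek δ > 0 such that 0 < |w − 6| < δ implies |1/w − (1/6)| < ε.
|1/w − (1/6)| = |6 − w|/(6·|w|) = |w − 6|/(6|w|).
Restrict δ ≤ 3. Then |w − 6| < 3 gives |w| > 3, so 6|w| > 18.
Then |1/w − (1/6)| < |w − 6|/18, which is < ε when |w − 6| < 18ε.
Take δ = min(3, 18ε). Then 0 < |w − 6| < δ gives both |w − 6| < 3 and |w − 6| < 18ε, so |1/w − (1/6)| < ε.

δ = min(3, 18ε)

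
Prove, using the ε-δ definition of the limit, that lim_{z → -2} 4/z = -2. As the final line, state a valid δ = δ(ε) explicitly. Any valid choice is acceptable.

δ = min(1, (1/2)ε)

Let ε > 0 be given. We seek δ > 0 such that 0 < |z + 2| < δ implies |4/z + 2| < ε.
|4/z + 2| = 4·|-2 − z|/(2·|z|) = 4|z + 2|/(2|z|).
Require δ ≤ 1 so that |z| > 2 − 1 = 1, hence 2|z| > 2.
Then |4/z + 2| < 4|z + 2|/2, which is < ε when |z + 2| < (1/2)ε.
Take δ = min(1, (1/2)ε). Then 0 < |z + 2| < δ gives both |z + 2| < 1 and |z + 2| < (1/2)ε, so |4/z + 2| < ε.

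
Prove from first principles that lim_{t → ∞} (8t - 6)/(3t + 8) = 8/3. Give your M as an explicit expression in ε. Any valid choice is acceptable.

M = (82/9)/ε

Let ε > 0 be given. We seek M > 0 such that t > M implies |(8t - 6)/(3t + 8) − (8/3)| < ε.
(8t - 6)/(3t + 8) − (8/3) = (3(8t - 6) − 8(3t + 8)) / (3(3t + 8)) = -82/(3(3t + 8)).
For t > 0 we have 3t + 8 > 3t, so |(8t - 6)/(3t + 8) − (8/3)| = 82/(3(3t + 8)) < 82/(3·3t) = (82/9)/t.
Thus |(8t - 6)/(3t + 8) − (8/3)| < ε whenever t > (82/9)/ε.
Take M = (82/9)/ε. If t > M then |(8t - 6)/(3t + 8) − (8/3)| < (82/9)/t < ε.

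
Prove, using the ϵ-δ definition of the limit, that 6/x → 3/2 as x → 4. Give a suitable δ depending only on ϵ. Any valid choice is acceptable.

Fix ϵ > 0. We seek δ > 0 such that 0 < |x − 4| < δ implies |6/x − (3/2)| < ϵ.
|6/x − (3/2)| = 6·|4 − x|/(4·|x|) = 6|x − 4|/(4|x|).
Restrict δ ≤ 2. Then |x − 4| < 2 gives |x| > 2, so 4|x| > 8.
Then |6/x − (3/2)| < 6|x − 4|/8, which is < ϵ when |x − 4| < (4/3)ϵ.
Take δ = min(2, (4/3)ϵ). Then 0 < |x − 4| < δ gives both |x − 4| < 2 and |x − 4| < (4/3)ϵ, so |6/x − (3/2)| < ϵ.

δ = min(2, (4/3)ϵ)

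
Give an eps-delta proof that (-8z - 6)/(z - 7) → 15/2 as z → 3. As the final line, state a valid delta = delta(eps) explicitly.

delta = min(2, (4/31)eps)

Fix eps > 0. We want delta > 0 with 0 < |z − 3| < delta ⇒ |(-8z - 6)/(z - 7) − (15/2)| < eps.
Combining over a common denominator, (-8z - 6)/(z - 7) − (15/2) = [(-8z - 6)·(-4) − (-30)·(z - 7)] / [(-4)·(z - 7)] = 62(z − 3) / ((-4)(z - 7)).
So |(-8z - 6)/(z - 7) − (15/2)| = 62|z − 3| / (4·|z − 7|).
Require delta ≤ 2, so |z − 7| ≥ |-4| − |z − 3| > 4 − 2 = 2.
Hence |(-8z - 6)/(z - 7) − (15/2)| < 62|z − 3|/(4·2) = (31/4)|z − 3|, which is < eps once |z − 3| < (4/31)eps.
Take delta = min(2, (4/31)eps). Then 0 < |z − 3| < delta forces both bounds, so |(-8z - 6)/(z - 7) − (15/2)| < eps.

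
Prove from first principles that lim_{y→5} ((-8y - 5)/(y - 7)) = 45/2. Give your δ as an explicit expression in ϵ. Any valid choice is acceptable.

Fix ϵ > 0. We want δ > 0 with 0 < |y − 5| < δ ⇒ |(-8y - 5)/(y - 7) − (45/2)| < ϵ.
Combining over a common denominator, (-8y - 5)/(y - 7) − (45/2) = [(-8y - 5)·(-2) − (-45)·(y - 7)] / [(-2)·(y - 7)] = 61(y − 5) / ((-2)(y - 7)).
So |(-8y - 5)/(y - 7) − (45/2)| = 61|y − 5| / (2·|y − 7|).
Restrict δ ≤ 1. Then |y − 5| < 1 gives |y − 7| = |(y − 5) + (-2)| ≥ 2 − 1 = 1.
Hence |(-8y - 5)/(y - 7) − (45/2)| < 61|y − 5|/(2·1) = (61/2)|y − 5|, which is < ϵ once |y − 5| < (2/61)ϵ.
Take δ = min(1, (2/61)ϵ). Then 0 < |y − 5| < δ forces both bounds, so |(-8y - 5)/(y - 7) − (45/2)| < ϵ.

δ = min(1, (2/61)ϵ)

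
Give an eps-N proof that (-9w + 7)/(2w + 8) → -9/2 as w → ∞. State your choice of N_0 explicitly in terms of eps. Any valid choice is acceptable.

N_0 = (43/2)/eps

Let eps > 0. We seek N_0 > 0 such that w > N_0 implies |(-9w + 7)/(2w + 8) + 9/2| < eps.
(-9w + 7)/(2w + 8) + 9/2 = (2(-9w + 7) − (-9)(2w + 8)) / (2(2w + 8)) = 86/(2(2w + 8)).
For w > 0 we have 2w + 8 > 2w, so |(-9w + 7)/(2w + 8) + 9/2| = 86/(2(2w + 8)) < 86/(2·2w) = (43/2)/w.
Thus |(-9w + 7)/(2w + 8) + 9/2| < eps whenever w > (43/2)/eps.
Take N_0 = (43/2)/eps. If w > N_0 then |(-9w + 7)/(2w + 8) + 9/2| < (43/2)/w < eps.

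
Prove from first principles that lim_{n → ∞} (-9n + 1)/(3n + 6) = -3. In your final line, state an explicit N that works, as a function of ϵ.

N = (19/3)/ϵ

Let ϵ > 0. For n ≥ 1, |(-9n + 1)/(3n + 6) + 3| = |57|/(3(3n + 6)) = 57/(3(3n + 6)).
Since 3n + 6 ≥ 3n for n ≥ 1, this is ≤ 57/(3·3n) = (19/3)/n.
So |(-9n + 1)/(3n + 6) + 3| < ϵ whenever n > (19/3)/ϵ.
Take N = (19/3)/ϵ. If n > N then |(-9n + 1)/(3n + 6) + 3| ≤ (19/3)/n < ϵ.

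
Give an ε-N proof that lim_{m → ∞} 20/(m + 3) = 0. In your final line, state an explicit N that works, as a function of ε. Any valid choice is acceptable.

N = 20/ε

Suppose ε > 0. For m ≥ 1, |20/(m + 3) − 0| = 20/(m + 3) ≤ 20/m.
We need 20/m < ε, i.e. m > 20/ε.
Take N = 20/ε. If m > N then |20/(m + 3)| ≤ 20/m < ε.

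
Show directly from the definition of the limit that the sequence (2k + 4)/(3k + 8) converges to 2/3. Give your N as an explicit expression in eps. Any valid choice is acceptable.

Let eps > 0. For k ≥ 1, |(2k + 4)/(3k + 8) − (2/3)| = |-4|/(3(3k + 8)) = 4/(3(3k + 8)).
Since 3k + 8 ≥ 3k for k ≥ 1, this is ≤ 4/(3·3k) = (4/9)/k.
So |(2k + 4)/(3k + 8) − (2/3)| < eps whenever k > (4/9)/eps.
Take N = (4/9)/eps. If k > N then |(2k + 4)/(3k + 8) − (2/3)| ≤ (4/9)/k < eps.

N = (4/9)/eps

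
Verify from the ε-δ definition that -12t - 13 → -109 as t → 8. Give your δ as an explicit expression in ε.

Let ε > 0 be given. We need δ > 0 so that 0 < |t − 8| < δ implies |(-12t - 13) + 109| < ε.
Since (-12t - 13) + 109 = -12(t − 8), we have |(-12t - 13) + 109| = 12|t − 8|.
So 12|t − 8| < ε exactly when |t − 8| < ε/12.
Choosing δ = ε/12 gives |(-12t - 13) + 109| = 12|t − 8| < ε whenever |t − 8| < δ.

δ = ε/12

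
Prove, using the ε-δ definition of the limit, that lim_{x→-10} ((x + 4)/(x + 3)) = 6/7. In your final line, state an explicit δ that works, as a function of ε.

Fix ε > 0. We want δ > 0 with 0 < |x + 10| < δ ⇒ |(x + 4)/(x + 3) − (6/7)| < ε.
Combining over a common denominator, (x + 4)/(x + 3) − (6/7) = [(x + 4)·(-7) − (-6)·(x + 3)] / [(-7)·(x + 3)] = -1(x + 10) / ((-7)(x + 3)).
So |(x + 4)/(x + 3) − (6/7)| = |x + 10| / (7·|x + 3|).
Restrict δ ≤ 7/2. Then |x + 10| < 7/2 gives |x + 3| = |(x + 10) + (-7)| ≥ 7 − 7/2 = 7/2.
Hence |(x + 4)/(x + 3) − (6/7)| < |x + 10|/(7·(7/2)) = (2/49)|x + 10|, which is < ε once |x + 10| < (49/2)ε.
Take δ = min(7/2, (49/2)ε). Then 0 < |x + 10| < δ forces both bounds, so |(x + 4)/(x + 3) − (6/7)| < ε.

δ = min(7/2, (49/2)ε)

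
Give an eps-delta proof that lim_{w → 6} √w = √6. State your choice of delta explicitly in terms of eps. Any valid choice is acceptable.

Suppose eps > 0. We want delta > 0 such that 0 < |w − 6| < delta implies |√w − √6| < eps.
Multiplying by the conjugate, |√w − √6| = |w − 6|/(√w + √6).
Restrict delta ≤ 6 so that |w − 6| < 6 forces w > 0, and then √w + √6 > √6.
Hence |√w − √6| < |w − 6|/√6, which is < eps once |w − 6| < √6·eps.
Take delta = min(6, √6·eps). If 0 < |w − 6| < delta then w > 0 and |√w − √6| < |w − 6|/√6 < eps.

delta = min(6, √6·eps)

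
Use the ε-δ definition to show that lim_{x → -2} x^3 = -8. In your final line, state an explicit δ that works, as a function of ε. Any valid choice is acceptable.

δ = min(2, ε/28)

Let ε > 0. We seek δ > 0 with 0 < |x + 2| < δ ⇒ |x^3 + 8| < ε.
Factor: x^3 + 8 = (x + 2)(x^2 - 2x + 4), so |x^3 + 8| = |x + 2|·|x^2 - 2x + 4|.
Restrict δ ≤ 2. Then |x + 2| < 2 gives |x| < 4, so by the triangle inequality |x^2 - 2x + 4| ≤ 4^2 + 2·4 + 4 = 28.
Hence |x^3 + 8| ≤ 28|x + 2|, which is < ε once |x + 2| < ε/28.
Take δ = min(2, ε/28). If 0 < |x + 2| < δ then both bounds hold and |x^3 + 8| ≤ 28|x + 2| < 28·(ε/28) = ε.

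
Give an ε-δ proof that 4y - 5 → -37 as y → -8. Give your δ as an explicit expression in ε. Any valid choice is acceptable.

Let ε > 0 be given. We need δ > 0 so that 0 < |y + 8| < δ implies |(4y - 5) + 37| < ε.
Since (4y - 5) + 37 = 4(y + 8), we have |(4y - 5) + 37| = 4|y + 8|.
So 4|y + 8| < ε exactly when |y + 8| < ε/4.
Take δ = ε/4. If 0 < |y + 8| < δ then |(4y - 5) + 37| = 4|y + 8| < 4·(ε/4) = ε.

δ = ε/4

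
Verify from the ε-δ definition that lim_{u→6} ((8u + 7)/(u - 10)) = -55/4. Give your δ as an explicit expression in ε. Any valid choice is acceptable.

Suppose ε > 0. We want δ > 0 with 0 < |u − 6| < δ ⇒ |(8u + 7)/(u - 10) + 55/4| < ε.
Combining over a common denominator, (8u + 7)/(u - 10) + 55/4 = [(8u + 7)·(-4) − 55·(u - 10)] / [(-4)·(u - 10)] = -87(u − 6) / ((-4)(u - 10)).
So |(8u + 7)/(u - 10) + 55/4| = 87|u − 6| / (4·|u − 10|).
Restrict δ ≤ 2. Then |u − 6| < 2 gives |u − 10| = |(u − 6) + (-4)| ≥ 4 − 2 = 2.
Hence |(8u + 7)/(u - 10) + 55/4| < 87|u − 6|/(4·2) = (87/8)|u − 6|, which is < ε once |u − 6| < (8/87)ε.
Take δ = min(2, (8/87)ε). Then 0 < |u − 6| < δ forces both bounds, so |(8u + 7)/(u - 10) + 55/4| < ε.

δ = min(2, (8/87)ε)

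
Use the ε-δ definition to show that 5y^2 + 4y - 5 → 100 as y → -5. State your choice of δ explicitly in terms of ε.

δ = min(1, ε/51)

Let ε > 0 be given. We want δ > 0 such that 0 < |y + 5| < δ implies |(5y^2 + 4y - 5) − 100| < ε.
(5y^2 + 4y - 5) − 100 = 5y^2 + 4y - 105 = (y + 5)(5y - 21).
So |(5y^2 + 4y - 5) − 100| = |y + 5|·|5y - 21|.
Assume first that |y + 5| < 1, so |y| < 6. Then |5y - 21| ≤ 5·6 + 21 = 51.
Hence |(5y^2 + 4y - 5) − 100| ≤ 51|y + 5| < ε provided |y + 5| < ε/51.
Take δ = min(1, ε/51). Then 0 < |y + 5| < δ gives both |y + 5| < 1 and |y + 5| < ε/51, so |(5y^2 + 4y - 5) − 100| < ε.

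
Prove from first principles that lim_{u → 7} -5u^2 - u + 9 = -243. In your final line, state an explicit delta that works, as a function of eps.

delta = min(1, eps/76)

Let eps > 0. We want delta > 0 such that 0 < |u − 7| < delta implies |(-5u^2 - u + 9) + 243| < eps.
(-5u^2 - u + 9) + 243 = -5u^2 - u + 252 = (u − 7)(-5u - 36).
So |(-5u^2 - u + 9) + 243| = |u − 7|·|-5u - 36|.
Assume first that |u − 7| < 1, so |u| < 8. Then |-5u - 36| ≤ 5·8 + 36 = 76.
Hence |(-5u^2 - u + 9) + 243| ≤ 76|u − 7| < eps provided |u − 7| < eps/76.
Take delta = min(1, eps/76). Then 0 < |u − 7| < delta gives both |u − 7| < 1 and |u − 7| < eps/76, so |(-5u^2 - u + 9) + 243| < eps.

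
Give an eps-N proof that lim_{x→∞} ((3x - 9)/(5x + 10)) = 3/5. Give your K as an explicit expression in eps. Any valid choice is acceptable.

Suppose eps > 0. We seek K > 0 such that x > K implies |(3x - 9)/(5x + 10) − (3/5)| < eps.
(3x - 9)/(5x + 10) − (3/5) = (5(3x - 9) − 3(5x + 10)) / (5(5x + 10)) = -75/(5(5x + 10)).
For x > 0 we have 5x + 10 > 5x, so |(3x - 9)/(5x + 10) − (3/5)| = 75/(5(5x + 10)) < 75/(5·5x) = 3/x.
Thus |(3x - 9)/(5x + 10) − (3/5)| < eps whenever x > 3/eps.
Take K = 3/eps. If x > K then |(3x - 9)/(5x + 10) − (3/5)| < 3/x < eps.

K = 3/eps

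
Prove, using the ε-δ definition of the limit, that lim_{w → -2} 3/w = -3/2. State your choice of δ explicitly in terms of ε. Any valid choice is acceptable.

Let ε > 0 be given. We seek δ > 0 such that 0 < |w + 2| < δ implies |3/w + 3/2| < ε.
|3/w + 3/2| = 3·|-2 − w|/(2·|w|) = 3|w + 2|/(2|w|).
Require δ ≤ 1 so that |w| > 2 − 1 = 1, hence 2|w| > 2.
Then |3/w + 3/2| < 3|w + 2|/2, which is < ε when |w + 2| < (2/3)ε.
Take δ = min(1, (2/3)ε). Then 0 < |w + 2| < δ gives both |w + 2| < 1 and |w + 2| < (2/3)ε, so |3/w + 3/2| < ε.

δ = min(1, (2/3)ε)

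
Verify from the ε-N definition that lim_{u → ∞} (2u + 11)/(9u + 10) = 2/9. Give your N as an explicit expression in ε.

Fix ε > 0. We seek N > 0 such that u > N implies |(2u + 11)/(9u + 10) − (2/9)| < ε.
(2u + 11)/(9u + 10) − (2/9) = (9(2u + 11) − 2(9u + 10)) / (9(9u + 10)) = 79/(9(9u + 10)).
For u > 0 we have 9u + 10 > 9u, so |(2u + 11)/(9u + 10) − (2/9)| = 79/(9(9u + 10)) < 79/(9·9u) = (79/81)/u.
Thus |(2u + 11)/(9u + 10) − (2/9)| < ε whenever u > (79/81)/ε.
Take N = (79/81)/ε. If u > N then |(2u + 11)/(9u + 10) − (2/9)| < (79/81)/u < ε.

N = (79/81)/ε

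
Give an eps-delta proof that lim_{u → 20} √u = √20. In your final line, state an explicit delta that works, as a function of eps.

Fix eps > 0. We want delta > 0 such that 0 < |u − 20| < delta implies |√u − √20| < eps.
Rationalise: √u − √20 = (u − 20)/(√u + √20), so |√u − √20| = |u − 20|/(√u + √20).
Restrict delta ≤ 20 so that |u − 20| < 20 forces u > 0, and then √u + √20 > √20.
Hence |√u − √20| < |u − 20|/√20, which is < eps once |u − 20| < √20·eps.
Take delta = min(20, √20·eps). If 0 < |u − 20| < delta then u > 0 and |√u − √20| < |u − 20|/√20 < eps.

delta = min(20, √20·eps)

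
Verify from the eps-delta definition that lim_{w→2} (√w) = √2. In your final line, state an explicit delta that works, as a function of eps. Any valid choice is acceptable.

Let eps > 0 be given. We want delta > 0 such that 0 < |w − 2| < delta implies |√w − √2| < eps.
Rationalise: √w − √2 = (w − 2)/(√w + √2), so |√w − √2| = |w − 2|/(√w + √2).
Restrict delta ≤ 2 so that |w − 2| < 2 forces w > 0, and then √w + √2 > √2.
Hence |√w − √2| < |w − 2|/√2, which is < eps once |w − 2| < √2·eps.
Take delta = min(2, √2·eps). If 0 < |w − 2| < delta then w > 0 and |√w − √2| < |w − 2|/√2 < eps.

delta = min(2, √2·eps)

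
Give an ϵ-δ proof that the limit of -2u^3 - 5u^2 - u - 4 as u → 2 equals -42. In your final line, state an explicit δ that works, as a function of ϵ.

Suppose ϵ > 0. We want δ > 0 such that 0 < |u − 2| < δ implies |(-2u^3 - 5u^2 - u - 4) + 42| < ϵ.
(-2u^3 - 5u^2 - u - 4) + 42 = -2u^3 - 5u^2 - u + 38 = (u − 2)(-2u^2 - 9u - 19).
So |(-2u^3 - 5u^2 - u - 4) + 42| = |u − 2|·|-2u^2 - 9u - 19|.
Assume first that |u − 2| < 1, so |u| < 3. Then |-2u^2 - 9u - 19| ≤ 2·3^2 + 9·3 + 19 = 64.
Hence |(-2u^3 - 5u^2 - u - 4) + 42| ≤ 64|u − 2| < ϵ provided |u − 2| < ϵ/64.
Take δ = min(1, ϵ/64). Then 0 < |u − 2| < δ gives both |u − 2| < 1 and |u − 2| < ϵ/64, so |(-2u^3 - 5u^2 - u - 4) + 42| < ϵ.

δ = min(1, ϵ/64)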